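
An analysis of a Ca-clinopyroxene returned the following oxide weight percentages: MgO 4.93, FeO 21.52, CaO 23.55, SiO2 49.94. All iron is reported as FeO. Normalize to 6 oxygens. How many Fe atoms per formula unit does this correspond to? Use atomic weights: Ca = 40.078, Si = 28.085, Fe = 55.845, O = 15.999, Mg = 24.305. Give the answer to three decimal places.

MgO: 4.93/40.304 = 0.12232 mol → 0.12232 mol Mg, 0.12232 mol O.
FeO: 21.52/71.844 = 0.29954 mol → 0.29954 mol Fe, 0.29954 mol O.
CaO: 23.55/56.077 = 0.41996 mol → 0.41996 mol Ca, 0.41996 mol O.
SiO2: 49.94/60.083 = 0.83118 mol → 0.83118 mol Si, 1.66236 mol O.
Total oxygen = 2.50418 mol. Normalization factor = 6/2.50418 = 2.39599.
Fe per 6 O = 0.29954 × 2.39599 = 0.718.

0.718 Fe apfu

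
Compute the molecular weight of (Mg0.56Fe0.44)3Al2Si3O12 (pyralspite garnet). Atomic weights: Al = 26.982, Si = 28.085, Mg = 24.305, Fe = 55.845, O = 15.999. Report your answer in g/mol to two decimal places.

444.75 g/mol

The formula mass is the sum 1.68·24.305 + 1.32·55.845 + 2·26.982 + 3·28.085 + 12·15.999.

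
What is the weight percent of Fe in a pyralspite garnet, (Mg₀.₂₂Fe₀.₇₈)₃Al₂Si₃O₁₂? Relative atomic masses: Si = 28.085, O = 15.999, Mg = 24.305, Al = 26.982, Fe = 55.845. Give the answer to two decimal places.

27.40 mass %

M((Mg₀.₂₂Fe₀.₇₈)₃Al₂Si₃O₁₂) = 476.926 g/mol.
Fe contributes 2.34 × 55.845 = 130.677 g per mole.
130.677/476.926 = 0.2740 → 27.40%.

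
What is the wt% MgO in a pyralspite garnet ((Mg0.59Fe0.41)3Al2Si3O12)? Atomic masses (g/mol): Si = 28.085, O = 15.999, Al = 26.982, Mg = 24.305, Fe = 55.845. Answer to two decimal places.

16.14 wt%

Molar mass of (Mg0.59Fe0.41)3Al2Si3O12 = 1.77·24.305 + 1.23·55.845 + 2·26.982 + 3·28.085 + 12·15.999 = 441.916 g/mol.
Each formula unit contains 1.77 Mg, equivalent to 1.77/1 = 1.7700 mol MgO.
M(MgO) = 1×24.305 + 1×15.999 = 40.304 g/mol.
Mass of MgO per formula unit = 1.7700 × 40.304 = 71.338 g.
MgO wt% = 71.338 / 441.916 × 100 = 16.14%.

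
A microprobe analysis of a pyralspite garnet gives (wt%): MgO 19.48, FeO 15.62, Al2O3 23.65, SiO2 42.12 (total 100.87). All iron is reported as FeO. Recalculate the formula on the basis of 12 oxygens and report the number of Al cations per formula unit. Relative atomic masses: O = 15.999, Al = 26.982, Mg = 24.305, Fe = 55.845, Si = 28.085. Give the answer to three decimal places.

19.48 wt% MgO ÷ 40.304 g/mol = 0.48333 mol, giving 0.48333 Mg and 0.48333 O.
15.62 wt% FeO ÷ 71.844 g/mol = 0.21742 mol, giving 0.21742 Fe and 0.21742 O.
23.65 wt% Al2O3 ÷ 101.961 g/mol = 0.23195 mol, giving 0.46390 Al and 0.69585 O.
42.12 wt% SiO2 ÷ 60.083 g/mol = 0.70103 mol, giving 0.70103 Si and 1.40206 O.
Oxygen sums to 2.79866; scaling by 12/2.79866 = 4.28777 puts the formula on 12 O.
Al: 0.46390 × 4.28777 = 1.989 atoms per formula unit.

1.989 Al apfu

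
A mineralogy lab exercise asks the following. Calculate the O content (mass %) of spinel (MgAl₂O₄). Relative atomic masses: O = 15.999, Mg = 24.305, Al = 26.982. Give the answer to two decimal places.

M(MgAl₂O₄) = 142.265 g/mol.
O contributes 4 × 15.999 = 63.996 g per mole.
63.996/142.265 = 0.4498 → 44.98%.

44.98 mass %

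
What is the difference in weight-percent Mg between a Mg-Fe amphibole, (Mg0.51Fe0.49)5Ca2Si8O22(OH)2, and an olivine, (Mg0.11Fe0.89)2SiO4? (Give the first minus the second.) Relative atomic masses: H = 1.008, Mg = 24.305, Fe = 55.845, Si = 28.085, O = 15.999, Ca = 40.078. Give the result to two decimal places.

4.25 percentage points

M((Mg0.51Fe0.49)5Ca2Si8O22(OH)2) = 889.626 g/mol, so wt% Mg = 61.978/889.626 × 100 = 6.97%.
M((Mg0.11Fe0.89)2SiO4) = 196.832 g/mol, so wt% Mg = 5.347/196.832 × 100 = 2.72%.
6.97 − 2.72 = 4.25 pp.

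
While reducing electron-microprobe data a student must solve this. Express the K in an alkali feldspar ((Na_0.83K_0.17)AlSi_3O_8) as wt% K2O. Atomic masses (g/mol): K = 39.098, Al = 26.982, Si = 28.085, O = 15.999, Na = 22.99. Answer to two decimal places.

Formula mass = 264.957 g/mol.
0.17 K → 0.0850 mol K2O per formula unit; M(K2O) = 94.195, so K2O mass = 8.007 g.
8.007/264.957 × 100 = 3.02 wt%.

3.02 wt%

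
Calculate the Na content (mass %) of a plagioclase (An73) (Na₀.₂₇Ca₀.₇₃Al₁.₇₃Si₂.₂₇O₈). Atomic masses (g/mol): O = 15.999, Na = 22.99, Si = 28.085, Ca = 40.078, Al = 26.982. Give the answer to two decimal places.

Formula mass = 0.27*22.99 + 0.73*40.078 + 1.73*26.982 + 2.27*28.085 + 8*15.999 = 273.888 g/mol, of which 6.207 g is Na.
So Na makes up 6.207/273.888 = 0.0227 of the mass, i.e. 2.27%.

2.27 mass %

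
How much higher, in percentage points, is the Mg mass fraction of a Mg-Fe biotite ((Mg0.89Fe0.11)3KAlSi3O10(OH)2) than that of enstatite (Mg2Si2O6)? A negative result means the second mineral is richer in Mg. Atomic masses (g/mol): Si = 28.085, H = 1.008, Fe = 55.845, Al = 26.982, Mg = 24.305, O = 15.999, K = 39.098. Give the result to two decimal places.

-9.04 percentage points

Mg in (Mg0.89Fe0.11)3KAlSi3O10(OH)2: molar mass 427.662 g/mol; 2.67×24.305 = 64.894 g → 15.17 wt%.
Mg in Mg2Si2O6: molar mass 200.774 g/mol; 2×24.305 = 48.610 g → 24.21 wt%.
Difference = 15.17 − 24.21 = -9.04 percentage points.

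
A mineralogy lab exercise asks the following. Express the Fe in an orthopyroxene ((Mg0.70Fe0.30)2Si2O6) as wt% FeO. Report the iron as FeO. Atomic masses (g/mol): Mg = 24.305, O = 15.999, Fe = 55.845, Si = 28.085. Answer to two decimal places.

19.62 wt%

Molar mass of (Mg0.70Fe0.30)2Si2O6 = 1.40*24.305 + 0.60*55.845 + 2*28.085 + 6*15.999 = 219.698 g/mol.
Each formula unit contains 0.60 Fe, equivalent to 0.60/1 = 0.6000 mol FeO.
M(FeO) = 1×55.845 + 1×15.999 = 71.844 g/mol.
Mass of FeO per formula unit = 0.6000 × 71.844 = 43.106 g.
FeO wt% = 43.106 / 219.698 × 100 = 19.62%.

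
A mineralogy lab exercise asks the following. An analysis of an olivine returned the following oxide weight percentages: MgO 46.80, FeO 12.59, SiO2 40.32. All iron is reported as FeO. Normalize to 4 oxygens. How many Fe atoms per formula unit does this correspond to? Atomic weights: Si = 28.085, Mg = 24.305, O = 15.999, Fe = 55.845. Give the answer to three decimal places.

MgO (M=40.304): mol = 1.16118; Mg = 1.16118, O = 1.16118.
FeO (M=71.844): mol = 0.17524; Fe = 0.17524, O = 0.17524.
SiO2 (M=60.083): mol = 0.67107; Si = 0.67107, O = 1.34214.
ΣO = 2.67856; factor = 4/ΣO = 1.49334.
Fe apfu = 0.17524 × 1.49334 = 0.262.

0.262 Fe apfu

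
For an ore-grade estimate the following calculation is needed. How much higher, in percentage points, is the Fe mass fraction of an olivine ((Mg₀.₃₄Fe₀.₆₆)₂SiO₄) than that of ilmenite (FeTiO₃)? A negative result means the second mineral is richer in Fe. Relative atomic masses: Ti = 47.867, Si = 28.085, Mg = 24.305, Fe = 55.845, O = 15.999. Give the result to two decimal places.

3.62 percentage points

First mineral: 73.715 g Fe in 182.324 g formula = 40.43 wt% Fe.
Second mineral: 55.845 g Fe in 151.709 g formula = 36.81 wt% Fe.
40.43% − 36.81% gives a difference of 3.62 percentage points.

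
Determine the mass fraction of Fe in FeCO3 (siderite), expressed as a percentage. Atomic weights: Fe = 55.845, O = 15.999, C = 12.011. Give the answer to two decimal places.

48.20 mass %

M(FeCO3) = 115.853 g/mol.
Fe contributes 1 × 55.845 = 55.845 g per mole.
55.845/115.853 = 0.4820 → 48.20%.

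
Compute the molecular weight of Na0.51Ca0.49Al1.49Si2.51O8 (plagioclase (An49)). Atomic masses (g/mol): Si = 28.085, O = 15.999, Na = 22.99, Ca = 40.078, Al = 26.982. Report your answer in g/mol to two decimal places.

270.05 g/mol

M = 0.51*22.99 + 0.49*40.078 + 1.49*26.982 + 2.51*28.085 + 8*15.999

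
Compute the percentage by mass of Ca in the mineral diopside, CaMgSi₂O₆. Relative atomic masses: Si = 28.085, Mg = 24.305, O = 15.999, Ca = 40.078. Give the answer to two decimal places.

M(CaMgSi₂O₆) = 216.547 g/mol.
Ca contributes 1 × 40.078 = 40.078 g per mole.
40.078/216.547 = 0.1851 → 18.51%.

18.51 wt%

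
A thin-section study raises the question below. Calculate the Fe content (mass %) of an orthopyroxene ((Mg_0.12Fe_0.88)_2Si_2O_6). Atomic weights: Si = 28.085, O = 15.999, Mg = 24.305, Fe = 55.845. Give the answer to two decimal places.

Formula mass = 0.24*24.305 + 1.76*55.845 + 2*28.085 + 6*15.999 = 256.284 g/mol, of which 98.287 g is Fe.
So Fe makes up 98.287/256.284 = 0.3835 of the mass, i.e. 38.35%.

38.35 mass %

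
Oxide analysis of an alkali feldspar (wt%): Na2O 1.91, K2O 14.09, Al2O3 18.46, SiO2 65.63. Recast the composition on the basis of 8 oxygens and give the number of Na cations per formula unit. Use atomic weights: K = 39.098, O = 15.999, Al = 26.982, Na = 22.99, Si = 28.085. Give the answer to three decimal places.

Na2O: 1.91/61.979 = 0.03082 mol → 0.06164 mol Na, 0.03082 mol O.
K2O: 14.09/94.195 = 0.14958 mol → 0.29916 mol K, 0.14958 mol O.
Al2O3: 18.46/101.961 = 0.18105 mol → 0.36210 mol Al, 0.54315 mol O.
SiO2: 65.63/60.083 = 1.09232 mol → 1.09232 mol Si, 2.18464 mol O.
Total oxygen = 2.90819 mol. Normalization factor = 8/2.90819 = 2.75085.
Na per 8 O = 0.06164 × 2.75085 = 0.170.

0.170 Na apfu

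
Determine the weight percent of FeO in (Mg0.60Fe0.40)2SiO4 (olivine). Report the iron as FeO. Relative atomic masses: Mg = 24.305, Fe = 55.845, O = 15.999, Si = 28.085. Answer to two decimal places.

34.64 wt%

Formula mass = 165.923 g/mol.
0.80 Fe → 0.8000 mol FeO per formula unit; M(FeO) = 71.844, so FeO mass = 57.475 g.
57.475/165.923 × 100 = 34.64 wt%.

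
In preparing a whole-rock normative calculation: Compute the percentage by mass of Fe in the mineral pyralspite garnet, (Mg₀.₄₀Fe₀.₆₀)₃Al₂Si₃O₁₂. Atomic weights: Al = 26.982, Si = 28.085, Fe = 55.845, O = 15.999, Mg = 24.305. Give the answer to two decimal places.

21.86 mass %

M((Mg₀.₄₀Fe₀.₆₀)₃Al₂Si₃O₁₂) = 459.894 g/mol.
Fe contributes 1.80 × 55.845 = 100.521 g per mole.
100.521/459.894 = 0.2186 → 21.86%.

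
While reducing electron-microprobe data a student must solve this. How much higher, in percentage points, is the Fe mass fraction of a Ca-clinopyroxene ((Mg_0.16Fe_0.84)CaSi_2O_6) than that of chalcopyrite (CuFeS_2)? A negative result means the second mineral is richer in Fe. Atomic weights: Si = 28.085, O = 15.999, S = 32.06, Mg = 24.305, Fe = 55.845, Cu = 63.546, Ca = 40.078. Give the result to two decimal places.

Fe in (Mg_0.16Fe_0.84)CaSi_2O_6: molar mass 243.041 g/mol; 0.84×55.845 = 46.910 g → 19.30 wt%.
Fe in CuFeS_2: molar mass 183.511 g/mol; 1×55.845 = 55.845 g → 30.43 wt%.
Difference = 19.30 − 30.43 = -11.13 percentage points.

-11.13 percentage points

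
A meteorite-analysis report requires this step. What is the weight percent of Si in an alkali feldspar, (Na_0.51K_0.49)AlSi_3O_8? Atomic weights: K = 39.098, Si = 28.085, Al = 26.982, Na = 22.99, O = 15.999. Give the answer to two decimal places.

31.19 wt%

M((Na_0.51K_0.49)AlSi_3O_8) = 270.112 g/mol.
Si contributes 3 × 28.085 = 84.255 g per mole.
84.255/270.112 = 0.3119 → 31.19%.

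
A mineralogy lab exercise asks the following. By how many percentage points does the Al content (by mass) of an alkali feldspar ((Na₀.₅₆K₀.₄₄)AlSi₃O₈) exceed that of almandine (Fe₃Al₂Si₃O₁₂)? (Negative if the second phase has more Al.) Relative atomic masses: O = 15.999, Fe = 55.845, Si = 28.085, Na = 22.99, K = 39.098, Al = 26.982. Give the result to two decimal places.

-0.82 percentage points

First mineral: 26.982 g Al in 269.307 g formula = 10.02 wt% Al.
Second mineral: 53.964 g Al in 497.742 g formula = 10.84 wt% Al.
10.02% − 10.84% gives a difference of -0.82 percentage points.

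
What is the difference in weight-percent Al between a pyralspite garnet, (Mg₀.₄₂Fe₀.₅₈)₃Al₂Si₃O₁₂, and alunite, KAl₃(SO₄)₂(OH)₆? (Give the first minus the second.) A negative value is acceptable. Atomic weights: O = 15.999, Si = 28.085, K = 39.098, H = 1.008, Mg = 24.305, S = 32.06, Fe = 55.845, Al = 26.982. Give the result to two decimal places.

-7.76 percentage points

M((Mg₀.₄₂Fe₀.₅₈)₃Al₂Si₃O₁₂) = 458.002 g/mol, so wt% Al = 53.964/458.002 × 100 = 11.78%.
M(KAl₃(SO₄)₂(OH)₆) = 414.198 g/mol, so wt% Al = 80.946/414.198 × 100 = 19.54%.
11.78 − 19.54 = -7.76 pp.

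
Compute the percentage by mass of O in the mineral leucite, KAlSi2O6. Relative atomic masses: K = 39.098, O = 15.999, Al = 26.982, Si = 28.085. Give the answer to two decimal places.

43.98 mass %

M(KAlSi2O6) = 218.244 g/mol.
O contributes 6 × 15.999 = 95.994 g per mole.
95.994/218.244 = 0.4398 → 43.98%.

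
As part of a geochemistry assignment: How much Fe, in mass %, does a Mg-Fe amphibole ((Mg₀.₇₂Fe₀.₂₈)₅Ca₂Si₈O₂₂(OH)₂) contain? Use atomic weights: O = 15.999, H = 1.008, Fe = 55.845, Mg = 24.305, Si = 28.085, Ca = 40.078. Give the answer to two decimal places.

9.13 mass %

M((Mg₀.₇₂Fe₀.₂₈)₅Ca₂Si₈O₂₂(OH)₂) = 856.509 g/mol.
Fe contributes 1.40 × 55.845 = 78.183 g per mole.
78.183/856.509 = 0.0913 → 9.13%.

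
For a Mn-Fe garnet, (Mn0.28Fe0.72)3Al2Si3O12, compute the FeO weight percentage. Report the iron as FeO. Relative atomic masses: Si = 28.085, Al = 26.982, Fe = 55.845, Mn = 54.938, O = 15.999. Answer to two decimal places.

Formula mass = 496.980 g/mol.
2.16 Fe → 2.1600 mol FeO per formula unit; M(FeO) = 71.844, so FeO mass = 155.183 g.
155.183/496.980 × 100 = 31.23 wt%.

31.23 wt%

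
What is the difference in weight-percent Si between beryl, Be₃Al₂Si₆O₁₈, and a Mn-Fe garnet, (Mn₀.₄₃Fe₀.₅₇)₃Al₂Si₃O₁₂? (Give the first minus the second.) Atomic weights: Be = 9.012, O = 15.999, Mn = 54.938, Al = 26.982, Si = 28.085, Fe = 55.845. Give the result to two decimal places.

Si in Be₃Al₂Si₆O₁₈: molar mass 537.492 g/mol; 6×28.085 = 168.510 g → 31.35 wt%.
Si in (Mn₀.₄₃Fe₀.₅₇)₃Al₂Si₃O₁₂: molar mass 496.572 g/mol; 3×28.085 = 84.255 g → 16.97 wt%.
Difference = 31.35 − 16.97 = 14.38 percentage points.

14.38 percentage points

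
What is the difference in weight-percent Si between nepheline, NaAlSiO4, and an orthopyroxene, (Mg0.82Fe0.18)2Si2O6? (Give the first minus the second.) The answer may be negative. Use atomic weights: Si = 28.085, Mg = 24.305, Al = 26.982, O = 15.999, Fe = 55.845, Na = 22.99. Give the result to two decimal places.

First mineral: 28.085 g Si in 142.053 g formula = 19.77 wt% Si.
Second mineral: 56.170 g Si in 212.128 g formula = 26.48 wt% Si.
19.77% − 26.48% gives a difference of -6.71 percentage points.

-6.71 percentage points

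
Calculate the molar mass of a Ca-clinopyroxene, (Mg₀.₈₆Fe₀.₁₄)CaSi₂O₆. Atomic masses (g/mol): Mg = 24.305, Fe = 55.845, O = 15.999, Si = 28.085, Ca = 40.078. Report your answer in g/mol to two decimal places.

The formula mass is the sum 0.86·24.305 + 0.14·55.845 + 1·40.078 + 2·28.085 + 6·15.999.

220.96 g/mol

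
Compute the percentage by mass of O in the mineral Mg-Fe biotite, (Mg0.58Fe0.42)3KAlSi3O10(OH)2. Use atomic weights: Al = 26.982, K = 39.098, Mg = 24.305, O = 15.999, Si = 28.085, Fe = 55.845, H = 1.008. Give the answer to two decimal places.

42.01 wt%

Formula mass = 1.74*24.305 + 1.26*55.845 + 1*39.098 + 1*26.982 + 3*28.085 + 12*15.999 + 2*1.008 = 456.994 g/mol, of which 191.988 g is O.
So O makes up 191.988/456.994 = 0.4201 of the mass, i.e. 42.01%.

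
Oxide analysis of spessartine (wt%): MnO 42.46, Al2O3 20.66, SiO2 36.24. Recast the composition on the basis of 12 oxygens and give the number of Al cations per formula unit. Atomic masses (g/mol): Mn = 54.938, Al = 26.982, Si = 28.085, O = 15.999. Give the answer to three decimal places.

42.46 wt% MnO ÷ 70.937 g/mol = 0.59856 mol, giving 0.59856 Mn and 0.59856 O.
20.66 wt% Al2O3 ÷ 101.961 g/mol = 0.20263 mol, giving 0.40526 Al and 0.60789 O.
36.24 wt% SiO2 ÷ 60.083 g/mol = 0.60317 mol, giving 0.60317 Si and 1.20634 O.
Oxygen sums to 2.41279; scaling by 12/2.41279 = 4.97350 puts the formula on 12 O.
Al: 0.40526 × 4.97350 = 2.016 atoms per formula unit.

2.016 Al apfu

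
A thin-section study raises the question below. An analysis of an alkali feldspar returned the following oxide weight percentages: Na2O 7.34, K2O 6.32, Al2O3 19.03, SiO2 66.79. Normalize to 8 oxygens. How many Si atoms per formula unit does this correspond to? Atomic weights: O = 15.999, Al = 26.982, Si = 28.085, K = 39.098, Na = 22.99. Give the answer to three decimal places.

2.996 Si apfu

7.34 wt% Na2O ÷ 61.979 g/mol = 0.11843 mol, giving 0.23686 Na and 0.11843 O.
6.32 wt% K2O ÷ 94.195 g/mol = 0.06709 mol, giving 0.13418 K and 0.06709 O.
19.03 wt% Al2O3 ÷ 101.961 g/mol = 0.18664 mol, giving 0.37328 Al and 0.55992 O.
66.79 wt% SiO2 ÷ 60.083 g/mol = 1.11163 mol, giving 1.11163 Si and 2.22326 O.
Oxygen sums to 2.96870; scaling by 8/2.96870 = 2.69478 puts the formula on 8 O.
Si: 1.11163 × 2.69478 = 2.996 atoms per formula unit.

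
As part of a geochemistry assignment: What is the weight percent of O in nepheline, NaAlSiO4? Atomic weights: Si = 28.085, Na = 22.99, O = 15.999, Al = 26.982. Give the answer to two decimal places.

45.05 weight percent

Molar mass of NaAlSiO4: 1*22.99 + 1*26.982 + 1*28.085 + 4*15.999 = 142.053 g/mol.
Mass of O per formula unit: 4 × 15.999 = 63.996 g.
Weight fraction O = 63.996 / 142.053 = 0.4505.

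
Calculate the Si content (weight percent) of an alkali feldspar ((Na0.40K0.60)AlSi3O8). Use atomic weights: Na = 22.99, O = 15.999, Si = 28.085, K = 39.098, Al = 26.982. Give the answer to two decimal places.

Formula mass = 0.40·22.99 + 0.60·39.098 + 1·26.982 + 3·28.085 + 8·15.999 = 271.884 g/mol, of which 84.255 g is Si.
So Si makes up 84.255/271.884 = 0.3099 of the mass, i.e. 30.99%.

30.99 weight percent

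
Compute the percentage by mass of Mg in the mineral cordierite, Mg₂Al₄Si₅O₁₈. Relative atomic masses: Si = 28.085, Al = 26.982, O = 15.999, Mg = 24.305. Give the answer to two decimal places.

8.31 weight percent

Formula mass = 2×24.305 + 4×26.982 + 5×28.085 + 18×15.999 = 584.945 g/mol, of which 48.610 g is Mg.
So Mg makes up 48.610/584.945 = 0.0831 of the mass, i.e. 8.31%.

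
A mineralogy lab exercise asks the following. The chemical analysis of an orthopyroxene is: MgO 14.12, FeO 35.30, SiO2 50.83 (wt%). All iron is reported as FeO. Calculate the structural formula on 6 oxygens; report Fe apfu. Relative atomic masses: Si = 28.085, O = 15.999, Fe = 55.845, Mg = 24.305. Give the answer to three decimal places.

MgO (M=40.304): mol = 0.35034; Mg = 0.35034, O = 0.35034.
FeO (M=71.844): mol = 0.49134; Fe = 0.49134, O = 0.49134.
SiO2 (M=60.083): mol = 0.84600; Si = 0.84600, O = 1.69200.
ΣO = 2.53368; factor = 6/ΣO = 2.36810.
Fe apfu = 0.49134 × 2.36810 = 1.164.

1.164 Fe apfu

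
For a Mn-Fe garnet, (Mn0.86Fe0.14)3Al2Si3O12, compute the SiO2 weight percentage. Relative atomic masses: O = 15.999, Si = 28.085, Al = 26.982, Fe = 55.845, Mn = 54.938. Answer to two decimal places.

36.38 wt%

M((Mn0.86Fe0.14)3Al2Si3O12) = 495.402 g/mol; M(SiO2) = 60.083 g/mol.
Moles SiO2 per formula unit = 3 Si ÷ 1 = 3.0000.
SiO2 fraction = (3.0000 × 60.083) / 495.402 = 180.249/495.402 = 0.3638.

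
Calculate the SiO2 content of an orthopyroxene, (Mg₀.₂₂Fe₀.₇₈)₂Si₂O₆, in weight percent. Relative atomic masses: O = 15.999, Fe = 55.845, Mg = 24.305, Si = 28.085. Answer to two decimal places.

Formula mass = 249.976 g/mol.
2 Si → 2.0000 mol SiO2 per formula unit; M(SiO2) = 60.083, so SiO2 mass = 120.166 g.
120.166/249.976 × 100 = 48.07 wt%.

48.07 wt%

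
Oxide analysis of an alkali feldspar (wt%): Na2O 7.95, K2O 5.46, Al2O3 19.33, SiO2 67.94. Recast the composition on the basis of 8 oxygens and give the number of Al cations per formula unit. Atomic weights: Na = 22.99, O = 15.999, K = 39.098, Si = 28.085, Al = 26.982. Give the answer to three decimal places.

Na2O: 7.95/61.979 = 0.12827 mol → 0.25654 mol Na, 0.12827 mol O.
K2O: 5.46/94.195 = 0.05796 mol → 0.11592 mol K, 0.05796 mol O.
Al2O3: 19.33/101.961 = 0.18958 mol → 0.37916 mol Al, 0.56874 mol O.
SiO2: 67.94/60.083 = 1.13077 mol → 1.13077 mol Si, 2.26154 mol O.
Total oxygen = 3.01651 mol. Normalization factor = 8/3.01651 = 2.65207.
Al per 8 O = 0.37916 × 2.65207 = 1.006.

1.006 Al apfu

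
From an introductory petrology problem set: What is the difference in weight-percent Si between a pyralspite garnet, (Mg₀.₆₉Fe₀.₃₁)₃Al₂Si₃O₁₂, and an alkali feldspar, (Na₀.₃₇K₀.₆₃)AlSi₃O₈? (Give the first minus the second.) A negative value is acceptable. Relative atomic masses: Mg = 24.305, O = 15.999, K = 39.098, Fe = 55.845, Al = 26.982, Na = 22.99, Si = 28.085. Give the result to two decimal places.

-11.45 percentage points

First mineral: 84.255 g Si in 432.454 g formula = 19.48 wt% Si.
Second mineral: 84.255 g Si in 272.367 g formula = 30.93 wt% Si.
19.48% − 30.93% gives a difference of -11.45 percentage points.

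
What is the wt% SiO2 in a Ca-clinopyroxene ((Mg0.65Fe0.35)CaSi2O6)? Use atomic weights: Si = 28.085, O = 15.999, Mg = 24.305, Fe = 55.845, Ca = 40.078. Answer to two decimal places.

Formula mass = 227.586 g/mol.
2 Si → 2.0000 mol SiO2 per formula unit; M(SiO2) = 60.083, so SiO2 mass = 120.166 g.
120.166/227.586 × 100 = 52.80 wt%.

52.80 wt%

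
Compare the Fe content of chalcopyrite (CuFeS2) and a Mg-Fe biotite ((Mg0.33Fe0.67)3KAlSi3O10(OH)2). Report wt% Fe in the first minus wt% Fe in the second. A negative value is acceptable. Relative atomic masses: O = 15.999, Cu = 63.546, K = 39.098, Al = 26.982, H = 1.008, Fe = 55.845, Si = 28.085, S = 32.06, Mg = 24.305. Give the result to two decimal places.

Fe in CuFeS2: molar mass 183.511 g/mol; 1×55.845 = 55.845 g → 30.43 wt%.
Fe in (Mg0.33Fe0.67)3KAlSi3O10(OH)2: molar mass 480.649 g/mol; 2.01×55.845 = 112.248 g → 23.35 wt%.
Difference = 30.43 − 23.35 = 7.08 percentage points.

7.08 percentage points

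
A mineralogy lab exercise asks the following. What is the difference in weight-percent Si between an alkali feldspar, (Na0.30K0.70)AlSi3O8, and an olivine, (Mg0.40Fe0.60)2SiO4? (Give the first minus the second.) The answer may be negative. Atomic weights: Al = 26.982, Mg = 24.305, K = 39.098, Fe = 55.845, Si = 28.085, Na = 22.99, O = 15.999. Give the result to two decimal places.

First mineral: 84.255 g Si in 273.495 g formula = 30.81 wt% Si.
Second mineral: 28.085 g Si in 178.539 g formula = 15.73 wt% Si.
30.81% − 15.73% gives a difference of 15.08 percentage points.

15.08 percentage points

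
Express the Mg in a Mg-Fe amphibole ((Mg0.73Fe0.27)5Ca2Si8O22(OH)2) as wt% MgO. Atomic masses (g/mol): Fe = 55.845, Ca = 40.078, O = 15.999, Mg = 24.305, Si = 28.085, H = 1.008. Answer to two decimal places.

Molar mass of (Mg0.73Fe0.27)5Ca2Si8O22(OH)2 = 3.65·24.305 + 1.35·55.845 + 2·40.078 + 8·28.085 + 24·15.999 + 2·1.008 = 854.932 g/mol.
Each formula unit contains 3.65 Mg, equivalent to 3.65/1 = 3.6500 mol MgO.
M(MgO) = 1×24.305 + 1×15.999 = 40.304 g/mol.
Mass of MgO per formula unit = 3.6500 × 40.304 = 147.110 g.
MgO wt% = 147.110 / 854.932 × 100 = 17.21%.

17.21 wt%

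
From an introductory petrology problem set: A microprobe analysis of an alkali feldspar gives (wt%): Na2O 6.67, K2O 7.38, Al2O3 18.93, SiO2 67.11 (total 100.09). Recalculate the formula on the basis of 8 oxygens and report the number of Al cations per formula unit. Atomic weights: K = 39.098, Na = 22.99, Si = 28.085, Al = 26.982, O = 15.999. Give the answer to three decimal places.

0.998 Al apfu

6.67 wt% Na2O ÷ 61.979 g/mol = 0.10762 mol, giving 0.21524 Na and 0.10762 O.
7.38 wt% K2O ÷ 94.195 g/mol = 0.07835 mol, giving 0.15670 K and 0.07835 O.
18.93 wt% Al2O3 ÷ 101.961 g/mol = 0.18566 mol, giving 0.37132 Al and 0.55698 O.
67.11 wt% SiO2 ÷ 60.083 g/mol = 1.11695 mol, giving 1.11695 Si and 2.23390 O.
Oxygen sums to 2.97685; scaling by 8/2.97685 = 2.68740 puts the formula on 8 O.
Al: 0.37132 × 2.68740 = 0.998 atoms per formula unit.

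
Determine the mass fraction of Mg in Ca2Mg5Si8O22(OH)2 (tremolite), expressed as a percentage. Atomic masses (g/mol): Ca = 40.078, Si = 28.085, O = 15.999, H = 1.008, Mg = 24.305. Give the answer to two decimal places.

Formula mass = 2×40.078 + 5×24.305 + 8×28.085 + 24×15.999 + 2×1.008 = 812.353 g/mol, of which 121.525 g is Mg.
So Mg makes up 121.525/812.353 = 0.1496 of the mass, i.e. 14.96%.

14.96 mass %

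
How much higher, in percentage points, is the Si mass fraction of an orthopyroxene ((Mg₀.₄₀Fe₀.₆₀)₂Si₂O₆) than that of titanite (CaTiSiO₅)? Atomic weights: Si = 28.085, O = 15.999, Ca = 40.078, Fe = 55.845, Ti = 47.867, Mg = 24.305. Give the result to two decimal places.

9.21 percentage points

M((Mg₀.₄₀Fe₀.₆₀)₂Si₂O₆) = 238.622 g/mol, so wt% Si = 56.170/238.622 × 100 = 23.54%.
M(CaTiSiO₅) = 196.025 g/mol, so wt% Si = 28.085/196.025 × 100 = 14.33%.
23.54 − 14.33 = 9.21 pp.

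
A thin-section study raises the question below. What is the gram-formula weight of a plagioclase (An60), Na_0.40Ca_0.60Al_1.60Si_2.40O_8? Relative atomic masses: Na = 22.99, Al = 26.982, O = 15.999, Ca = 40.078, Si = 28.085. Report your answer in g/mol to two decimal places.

The formula mass is the sum 0.40·22.99 + 0.60·40.078 + 1.60·26.982 + 2.40·28.085 + 8·15.999.

271.81 g/mol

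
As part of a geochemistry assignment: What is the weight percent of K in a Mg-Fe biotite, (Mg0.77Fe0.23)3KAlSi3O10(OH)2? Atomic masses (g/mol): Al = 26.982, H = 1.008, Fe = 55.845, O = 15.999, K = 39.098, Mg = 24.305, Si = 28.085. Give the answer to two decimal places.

M((Mg0.77Fe0.23)3KAlSi3O10(OH)2) = 439.017 g/mol.
K contributes 1 × 39.098 = 39.098 g per mole.
39.098/439.017 = 0.0891 → 8.91%.

8.91 weight percent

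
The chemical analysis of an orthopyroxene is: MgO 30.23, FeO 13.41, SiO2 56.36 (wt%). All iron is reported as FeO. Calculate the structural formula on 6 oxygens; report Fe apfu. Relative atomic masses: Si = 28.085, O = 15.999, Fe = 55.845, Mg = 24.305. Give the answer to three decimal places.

30.23 wt% MgO ÷ 40.304 g/mol = 0.75005 mol, giving 0.75005 Mg and 0.75005 O.
13.41 wt% FeO ÷ 71.844 g/mol = 0.18665 mol, giving 0.18665 Fe and 0.18665 O.
56.36 wt% SiO2 ÷ 60.083 g/mol = 0.93804 mol, giving 0.93804 Si and 1.87608 O.
Oxygen sums to 2.81278; scaling by 6/2.81278 = 2.13312 puts the formula on 6 O.
Fe: 0.18665 × 2.13312 = 0.398 atoms per formula unit.

0.398 Fe apfu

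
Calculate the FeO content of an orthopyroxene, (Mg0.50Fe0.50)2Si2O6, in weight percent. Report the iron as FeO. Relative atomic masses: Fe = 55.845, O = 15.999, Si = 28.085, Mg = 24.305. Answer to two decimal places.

30.93 wt%

Formula mass = 232.314 g/mol.
1 Fe → 1.0000 mol FeO per formula unit; M(FeO) = 71.844, so FeO mass = 71.844 g.
71.844/232.314 × 100 = 30.93 wt%.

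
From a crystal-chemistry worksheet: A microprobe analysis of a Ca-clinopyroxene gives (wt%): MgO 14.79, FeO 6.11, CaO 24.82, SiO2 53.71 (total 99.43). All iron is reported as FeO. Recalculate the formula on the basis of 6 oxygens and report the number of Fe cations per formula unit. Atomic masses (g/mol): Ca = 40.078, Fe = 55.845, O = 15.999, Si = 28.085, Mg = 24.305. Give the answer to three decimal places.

0.190 Fe apfu

14.79 wt% MgO ÷ 40.304 g/mol = 0.36696 mol, giving 0.36696 Mg and 0.36696 O.
6.11 wt% FeO ÷ 71.844 g/mol = 0.08505 mol, giving 0.08505 Fe and 0.08505 O.
24.82 wt% CaO ÷ 56.077 g/mol = 0.44261 mol, giving 0.44261 Ca and 0.44261 O.
53.71 wt% SiO2 ÷ 60.083 g/mol = 0.89393 mol, giving 0.89393 Si and 1.78786 O.
Oxygen sums to 2.68248; scaling by 6/2.68248 = 2.23674 puts the formula on 6 O.
Fe: 0.08505 × 2.23674 = 0.190 atoms per formula unit.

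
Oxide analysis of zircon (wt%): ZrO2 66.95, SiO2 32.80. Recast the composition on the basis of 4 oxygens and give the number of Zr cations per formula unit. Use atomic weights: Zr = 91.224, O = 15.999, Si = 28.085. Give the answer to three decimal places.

66.95 wt% ZrO2 ÷ 123.222 g/mol = 0.54333 mol, giving 0.54333 Zr and 1.08666 O.
32.80 wt% SiO2 ÷ 60.083 g/mol = 0.54591 mol, giving 0.54591 Si and 1.09182 O.
Oxygen sums to 2.17848; scaling by 4/2.17848 = 1.83614 puts the formula on 4 O.
Zr: 0.54333 × 1.83614 = 0.998 atoms per formula unit.

0.998 Zr apfu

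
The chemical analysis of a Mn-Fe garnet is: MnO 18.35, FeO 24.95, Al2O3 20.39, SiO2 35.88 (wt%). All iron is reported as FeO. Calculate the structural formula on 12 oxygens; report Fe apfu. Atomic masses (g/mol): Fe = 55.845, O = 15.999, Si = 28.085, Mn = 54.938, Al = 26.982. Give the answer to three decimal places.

MnO (M=70.937): mol = 0.25868; Mn = 0.25868, O = 0.25868.
FeO (M=71.844): mol = 0.34728; Fe = 0.34728, O = 0.34728.
Al2O3 (M=101.961): mol = 0.19998; Al = 0.39996, O = 0.59994.
SiO2 (M=60.083): mol = 0.59717; Si = 0.59717, O = 1.19434.
ΣO = 2.40024; factor = 12/ΣO = 4.99950.
Fe apfu = 0.34728 × 4.99950 = 1.736.

1.736 Fe apfu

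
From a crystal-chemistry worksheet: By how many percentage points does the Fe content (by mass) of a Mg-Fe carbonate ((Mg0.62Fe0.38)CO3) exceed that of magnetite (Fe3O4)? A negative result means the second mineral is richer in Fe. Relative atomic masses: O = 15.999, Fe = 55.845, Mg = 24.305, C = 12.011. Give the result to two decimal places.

M((Mg0.62Fe0.38)CO3) = 96.298 g/mol, so wt% Fe = 21.221/96.298 × 100 = 22.04%.
M(Fe3O4) = 231.531 g/mol, so wt% Fe = 167.535/231.531 × 100 = 72.36%.
22.04 − 72.36 = -50.32 pp.

-50.32 percentage points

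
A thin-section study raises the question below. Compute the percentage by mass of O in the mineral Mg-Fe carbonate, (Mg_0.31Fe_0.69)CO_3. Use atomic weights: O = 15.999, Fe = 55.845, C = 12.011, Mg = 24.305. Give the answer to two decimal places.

Formula mass = 0.31*24.305 + 0.69*55.845 + 1*12.011 + 3*15.999 = 106.076 g/mol, of which 47.997 g is O.
So O makes up 47.997/106.076 = 0.4525 of the mass, i.e. 45.25%.

45.25 wt%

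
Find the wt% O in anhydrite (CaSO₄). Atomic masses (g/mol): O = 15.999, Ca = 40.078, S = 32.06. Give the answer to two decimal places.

47.01 mass %

Molar mass of CaSO₄: 1×40.078 + 1×32.06 + 4×15.999 = 136.134 g/mol.
Mass of O per formula unit: 4 × 15.999 = 63.996 g.
Weight fraction O = 63.996 / 136.134 = 0.4701.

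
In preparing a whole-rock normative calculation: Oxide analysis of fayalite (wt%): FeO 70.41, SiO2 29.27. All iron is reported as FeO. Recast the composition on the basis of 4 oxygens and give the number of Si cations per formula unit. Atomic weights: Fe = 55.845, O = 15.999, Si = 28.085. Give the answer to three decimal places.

0.997 Si apfu

70.41 wt% FeO ÷ 71.844 g/mol = 0.98004 mol, giving 0.98004 Fe and 0.98004 O.
29.27 wt% SiO2 ÷ 60.083 g/mol = 0.48716 mol, giving 0.48716 Si and 0.97432 O.
Oxygen sums to 1.95436; scaling by 4/1.95436 = 2.04671 puts the formula on 4 O.
Si: 0.48716 × 2.04671 = 0.997 atoms per formula unit.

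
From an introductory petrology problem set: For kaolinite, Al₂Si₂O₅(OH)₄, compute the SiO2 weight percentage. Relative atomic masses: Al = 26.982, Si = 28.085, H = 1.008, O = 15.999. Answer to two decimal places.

M(Al₂Si₂O₅(OH)₄) = 258.157 g/mol; M(SiO2) = 60.083 g/mol.
Moles SiO2 per formula unit = 2 Si ÷ 1 = 2.0000.
SiO2 fraction = (2.0000 × 60.083) / 258.157 = 120.166/258.157 = 0.4655.

46.55 wt%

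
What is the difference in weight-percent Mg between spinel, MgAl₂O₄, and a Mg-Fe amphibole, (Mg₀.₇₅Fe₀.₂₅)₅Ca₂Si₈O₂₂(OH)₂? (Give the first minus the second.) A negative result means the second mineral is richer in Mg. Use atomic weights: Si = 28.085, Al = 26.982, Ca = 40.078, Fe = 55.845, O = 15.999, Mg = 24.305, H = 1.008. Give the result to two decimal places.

Mg in MgAl₂O₄: molar mass 142.265 g/mol; 1×24.305 = 24.305 g → 17.08 wt%.
Mg in (Mg₀.₇₅Fe₀.₂₅)₅Ca₂Si₈O₂₂(OH)₂: molar mass 851.778 g/mol; 3.75×24.305 = 91.144 g → 10.70 wt%.
Difference = 17.08 − 10.70 = 6.38 percentage points.

6.38 percentage points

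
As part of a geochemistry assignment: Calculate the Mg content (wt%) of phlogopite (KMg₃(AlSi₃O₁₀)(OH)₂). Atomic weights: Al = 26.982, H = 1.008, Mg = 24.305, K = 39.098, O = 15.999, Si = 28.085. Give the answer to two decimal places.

17.47 wt%

Molar mass of KMg₃(AlSi₃O₁₀)(OH)₂: 1·39.098 + 3·24.305 + 1·26.982 + 3·28.085 + 12·15.999 + 2·1.008 = 417.254 g/mol.
Mass of Mg per formula unit: 3 × 24.305 = 72.915 g.
Weight fraction Mg = 72.915 / 417.254 = 0.1747.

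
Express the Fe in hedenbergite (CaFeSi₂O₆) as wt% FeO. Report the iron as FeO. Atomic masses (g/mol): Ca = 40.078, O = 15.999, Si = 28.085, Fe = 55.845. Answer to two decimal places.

28.96 wt%

Molar mass of CaFeSi₂O₆ = 1*40.078 + 1*55.845 + 2*28.085 + 6*15.999 = 248.087 g/mol.
Each formula unit contains 1 Fe, equivalent to 1/1 = 1.0000 mol FeO.
M(FeO) = 1×55.845 + 1×15.999 = 71.844 g/mol.
Mass of FeO per formula unit = 1.0000 × 71.844 = 71.844 g.
FeO wt% = 71.844 / 248.087 × 100 = 28.96%.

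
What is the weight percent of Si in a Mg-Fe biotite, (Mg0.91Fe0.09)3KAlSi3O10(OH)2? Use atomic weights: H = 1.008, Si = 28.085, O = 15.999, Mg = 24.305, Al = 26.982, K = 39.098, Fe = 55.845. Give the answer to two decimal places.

Molar mass of (Mg0.91Fe0.09)3KAlSi3O10(OH)2: 2.73×24.305 + 0.27×55.845 + 1×39.098 + 1×26.982 + 3×28.085 + 12×15.999 + 2×1.008 = 425.770 g/mol.
Mass of Si per formula unit: 3 × 28.085 = 84.255 g.
Weight fraction Si = 84.255 / 425.770 = 0.1979.

19.79 mass %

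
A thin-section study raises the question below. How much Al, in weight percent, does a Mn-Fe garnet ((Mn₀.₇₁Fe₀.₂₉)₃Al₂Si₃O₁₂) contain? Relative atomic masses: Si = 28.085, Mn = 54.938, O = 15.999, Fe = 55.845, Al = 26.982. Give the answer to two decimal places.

10.88 weight percent

Formula mass = 2.13*54.938 + 0.87*55.845 + 2*26.982 + 3*28.085 + 12*15.999 = 495.810 g/mol, of which 53.964 g is Al.
So Al makes up 53.964/495.810 = 0.1088 of the mass, i.e. 10.88%.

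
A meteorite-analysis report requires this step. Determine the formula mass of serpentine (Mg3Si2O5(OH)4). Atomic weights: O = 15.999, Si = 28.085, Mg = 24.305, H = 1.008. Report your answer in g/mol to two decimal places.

277.11 g/mol

M = 3(24.305) + 2(28.085) + 9(15.999) + 4(1.008)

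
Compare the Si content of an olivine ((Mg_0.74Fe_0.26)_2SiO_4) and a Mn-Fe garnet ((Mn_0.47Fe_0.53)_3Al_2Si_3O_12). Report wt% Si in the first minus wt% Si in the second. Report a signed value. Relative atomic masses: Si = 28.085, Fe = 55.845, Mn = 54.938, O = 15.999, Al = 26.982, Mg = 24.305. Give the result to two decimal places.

First mineral: 28.085 g Si in 157.092 g formula = 17.88 wt% Si.
Second mineral: 84.255 g Si in 496.463 g formula = 16.97 wt% Si.
17.88% − 16.97% gives a difference of 0.91 percentage points.

0.91 percentage points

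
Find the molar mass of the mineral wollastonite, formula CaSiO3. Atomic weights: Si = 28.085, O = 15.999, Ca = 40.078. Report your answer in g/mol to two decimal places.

116.16 g/mol

Ca: 1 × 40.078 = 40.0780
Si: 1 × 28.085 = 28.0850
O: 3 × 15.999 = 47.9970
Summing the contributions gives the formula mass.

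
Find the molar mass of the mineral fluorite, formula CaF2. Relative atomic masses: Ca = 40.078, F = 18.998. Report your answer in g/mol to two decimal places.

Ca: 1 × 40.078 = 40.0780
F: 2 × 18.998 = 37.9960
Summing the contributions gives the formula mass.

78.07 g/mol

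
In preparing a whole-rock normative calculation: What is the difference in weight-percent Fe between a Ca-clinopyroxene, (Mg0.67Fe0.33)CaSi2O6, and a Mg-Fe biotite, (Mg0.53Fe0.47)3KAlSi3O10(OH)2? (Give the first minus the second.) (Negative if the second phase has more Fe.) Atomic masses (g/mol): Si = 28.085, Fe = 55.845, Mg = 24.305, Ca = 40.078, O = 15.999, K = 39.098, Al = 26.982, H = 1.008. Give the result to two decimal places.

M((Mg0.67Fe0.33)CaSi2O6) = 226.955 g/mol, so wt% Fe = 18.429/226.955 × 100 = 8.12%.
M((Mg0.53Fe0.47)3KAlSi3O10(OH)2) = 461.725 g/mol, so wt% Fe = 78.741/461.725 × 100 = 17.05%.
8.12 − 17.05 = -8.93 pp.

-8.93 percentage points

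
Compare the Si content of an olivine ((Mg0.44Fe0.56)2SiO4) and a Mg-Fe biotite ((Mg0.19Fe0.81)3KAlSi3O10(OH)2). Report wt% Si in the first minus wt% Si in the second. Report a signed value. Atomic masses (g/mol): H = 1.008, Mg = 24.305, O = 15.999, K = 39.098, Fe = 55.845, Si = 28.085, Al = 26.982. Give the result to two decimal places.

-1.10 percentage points

First mineral: 28.085 g Si in 176.016 g formula = 15.96 wt% Si.
Second mineral: 84.255 g Si in 493.896 g formula = 17.06 wt% Si.
15.96% − 17.06% gives a difference of -1.10 percentage points.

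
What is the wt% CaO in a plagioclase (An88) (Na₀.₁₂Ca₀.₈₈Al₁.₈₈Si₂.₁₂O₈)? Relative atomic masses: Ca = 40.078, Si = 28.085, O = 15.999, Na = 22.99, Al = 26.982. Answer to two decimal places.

17.86 wt%

Molar mass of Na₀.₁₂Ca₀.₈₈Al₁.₈₈Si₂.₁₂O₈ = 0.12×22.99 + 0.88×40.078 + 1.88×26.982 + 2.12×28.085 + 8×15.999 = 276.286 g/mol.
Each formula unit contains 0.88 Ca, equivalent to 0.88/1 = 0.8800 mol CaO.
M(CaO) = 1×40.078 + 1×15.999 = 56.077 g/mol.
Mass of CaO per formula unit = 0.8800 × 56.077 = 49.348 g.
CaO wt% = 49.348 / 276.286 × 100 = 17.86%.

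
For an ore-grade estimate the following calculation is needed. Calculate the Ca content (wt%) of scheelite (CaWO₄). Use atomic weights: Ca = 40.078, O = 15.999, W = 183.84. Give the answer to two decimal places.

Molar mass of CaWO₄: 1·40.078 + 1·183.84 + 4·15.999 = 287.914 g/mol.
Mass of Ca per formula unit: 1 × 40.078 = 40.078 g.
Weight fraction Ca = 40.078 / 287.914 = 0.1392.

13.92 wt%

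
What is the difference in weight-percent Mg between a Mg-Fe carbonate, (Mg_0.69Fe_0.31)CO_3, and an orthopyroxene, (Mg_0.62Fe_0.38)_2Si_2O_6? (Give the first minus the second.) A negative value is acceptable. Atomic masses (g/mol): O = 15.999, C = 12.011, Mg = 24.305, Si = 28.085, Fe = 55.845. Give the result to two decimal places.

4.41 percentage points

Mg in (Mg_0.69Fe_0.31)CO_3: molar mass 94.090 g/mol; 0.69×24.305 = 16.770 g → 17.82 wt%.
Mg in (Mg_0.62Fe_0.38)_2Si_2O_6: molar mass 224.744 g/mol; 1.24×24.305 = 30.138 g → 13.41 wt%.
Difference = 17.82 − 13.41 = 4.41 percentage points.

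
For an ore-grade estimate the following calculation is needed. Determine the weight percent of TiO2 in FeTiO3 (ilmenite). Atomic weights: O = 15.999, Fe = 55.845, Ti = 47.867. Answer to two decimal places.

52.64 wt%

Molar mass of FeTiO3 = 1*55.845 + 1*47.867 + 3*15.999 = 151.709 g/mol.
Each formula unit contains 1 Ti, equivalent to 1/1 = 1.0000 mol TiO2.
M(TiO2) = 1×47.867 + 2×15.999 = 79.865 g/mol.
Mass of TiO2 per formula unit = 1.0000 × 79.865 = 79.865 g.
TiO2 wt% = 79.865 / 151.709 × 100 = 52.64%.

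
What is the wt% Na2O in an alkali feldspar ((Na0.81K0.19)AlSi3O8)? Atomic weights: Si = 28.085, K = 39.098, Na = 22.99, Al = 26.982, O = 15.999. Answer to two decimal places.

9.46 wt%

Formula mass = 265.280 g/mol.
0.81 Na → 0.4050 mol Na2O per formula unit; M(Na2O) = 61.979, so Na2O mass = 25.101 g.
25.101/265.280 × 100 = 9.46 wt%.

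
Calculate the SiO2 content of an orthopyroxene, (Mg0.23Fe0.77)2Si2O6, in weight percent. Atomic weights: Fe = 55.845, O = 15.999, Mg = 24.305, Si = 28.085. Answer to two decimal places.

48.19 wt%

Molar mass of (Mg0.23Fe0.77)2Si2O6 = 0.46×24.305 + 1.54×55.845 + 2×28.085 + 6×15.999 = 249.346 g/mol.
Each formula unit contains 2 Si, equivalent to 2/1 = 2.0000 mol SiO2.
M(SiO2) = 1×28.085 + 2×15.999 = 60.083 g/mol.
Mass of SiO2 per formula unit = 2.0000 × 60.083 = 120.166 g.
SiO2 wt% = 120.166 / 249.346 × 100 = 48.19%.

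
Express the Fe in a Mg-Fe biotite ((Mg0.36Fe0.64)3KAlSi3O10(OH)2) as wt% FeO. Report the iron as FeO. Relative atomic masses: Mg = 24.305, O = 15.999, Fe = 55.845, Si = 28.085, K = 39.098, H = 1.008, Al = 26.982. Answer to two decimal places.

Molar mass of (Mg0.36Fe0.64)3KAlSi3O10(OH)2 = 1.08·24.305 + 1.92·55.845 + 1·39.098 + 1·26.982 + 3·28.085 + 12·15.999 + 2·1.008 = 477.811 g/mol.
Each formula unit contains 1.92 Fe, equivalent to 1.92/1 = 1.9200 mol FeO.
M(FeO) = 1×55.845 + 1×15.999 = 71.844 g/mol.
Mass of FeO per formula unit = 1.9200 × 71.844 = 137.940 g.
FeO wt% = 137.940 / 477.811 × 100 = 28.87%.

28.87 wt%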